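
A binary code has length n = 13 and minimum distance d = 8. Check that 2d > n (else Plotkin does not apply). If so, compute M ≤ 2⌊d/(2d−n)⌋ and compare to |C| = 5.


Plotkin bound M ≤ 4; given |C| = 5 > bound (violated).

Check applicability: 2d = 16, n = 13.
2d − n = 3 > 0, so Plotkin applies.
Compute d/(2d−n) = 8/3 ≈ 2.6667.
⌊d/(2d−n)⌋ = 2.
Plotkin bound: M ≤ 2·2 = 4.
Given |C| = 5, check: VIOLATED.
This |C| is above the Plotkin bound, so no binary code with n = 13, d = 8 and 5 codewords exists.


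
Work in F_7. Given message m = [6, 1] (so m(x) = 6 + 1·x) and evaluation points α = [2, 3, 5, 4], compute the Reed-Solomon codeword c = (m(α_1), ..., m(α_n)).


c = [1, 2, 4, 3]

Message polynomial: m(x) = 6 + 1·x (mod 7).
For each evaluation point α_i, compute m(α_i) mod 7:
  α_1 = 2: Horner steps 1 → 1, so m(2) = 1.
  α_2 = 3: Horner steps 1 → 2, so m(3) = 2.
  α_3 = 5: Horner steps 1 → 4, so m(5) = 4.
  α_4 = 4: Horner steps 1 → 3, so m(4) = 3.
Codeword c = [1, 2, 4, 3] ∈ F_7^4.


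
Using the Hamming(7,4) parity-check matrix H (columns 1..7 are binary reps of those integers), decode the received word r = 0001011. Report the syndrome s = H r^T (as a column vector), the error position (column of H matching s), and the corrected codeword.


s = (1, 0, 1)^T, error position = 5, corrected codeword c = 0001111

Compute s = H r^T mod 2 one row at a time:
  s_1 = 1 + 0 + 1 + 1 = 3 ≡ 1 (mod 2).
  s_2 = 0 + 0 + 1 + 1 = 2 ≡ 0 (mod 2).
  s_3 = 0 + 0 + 0 + 1 = 1 ≡ 1 (mod 2).
s = (1, 0, 1)^T — this equals column 5 of H (binary 101), so error is at position 5.
Correct: flip bit 5 of r = 0001011 to get c = 0001111.


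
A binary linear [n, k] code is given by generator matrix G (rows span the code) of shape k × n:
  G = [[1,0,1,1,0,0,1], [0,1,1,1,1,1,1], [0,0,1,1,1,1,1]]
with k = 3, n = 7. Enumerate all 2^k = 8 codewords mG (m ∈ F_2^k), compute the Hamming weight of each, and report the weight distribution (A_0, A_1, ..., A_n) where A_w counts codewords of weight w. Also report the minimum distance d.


Weight distribution: A_0 = 1, A_1 = 1, A_3 = 1, A_4 = 2, A_5 = 2, A_6 = 1. Minimum distance d = 1.

Enumerate all 2^3 = 8 messages m ∈ F_2^3.
For each, compute codeword c = mG in F_2^7, then tally its weight.
  m = 000 → c = 0000000, weight = 0.
  m = 100 → c = 1011001, weight = 4.
  m = 010 → c = 0111111, weight = 6.
  m = 110 → c = 1100110, weight = 4.
  m = 001 → c = 0011111, weight = 5.
  m = 101 → c = 1000110, weight = 3.
  m = 011 → c = 0100000, weight = 1.
  m = 111 → c = 1111001, weight = 5.
Tally weights:
  weight 0: 1 codewords.
  weight 1: 1 codewords.
  weight 3: 1 codewords.
  weight 4: 2 codewords.
  weight 5: 2 codewords.
  weight 6: 1 codewords.
Minimum distance d = smallest w > 0 with A_w > 0 = 1.
Sanity: Σ A_w = 8 = 2^3 = 8 ✓.


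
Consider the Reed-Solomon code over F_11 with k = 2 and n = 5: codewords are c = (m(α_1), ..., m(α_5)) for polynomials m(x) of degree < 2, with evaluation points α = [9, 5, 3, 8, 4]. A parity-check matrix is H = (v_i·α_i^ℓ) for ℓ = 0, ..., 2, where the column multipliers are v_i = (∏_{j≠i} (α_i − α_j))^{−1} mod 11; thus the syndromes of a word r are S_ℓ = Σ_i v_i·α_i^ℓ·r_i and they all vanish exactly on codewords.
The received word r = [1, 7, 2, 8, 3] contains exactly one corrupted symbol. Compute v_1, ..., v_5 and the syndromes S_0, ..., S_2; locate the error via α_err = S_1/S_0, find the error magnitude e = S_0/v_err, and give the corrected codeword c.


S = (5, 4, 1), error at position 3, error magnitude e = 3, c = [1, 7, 10, 8, 3].

Step 1: column multipliers v_i = (∏_{j≠i}(α_i − α_j))^{−1} mod 11.
  i = 1 (α = 9): (9−5)(9−3)(9−8)(9−4) = 4·6·1·5 = 120 ≡ 10, so v_1 = 10^{−1} = 10 (mod 11).
  i = 2 (α = 5): (5−9)(5−3)(5−8)(5−4) = (−4)·2·(−3)·1 = 24 ≡ 2, so v_2 = 2^{−1} = 6 (mod 11).
  i = 3 (α = 3): (3−9)(3−5)(3−8)(3−4) = (−6)·(−2)·(−5)·(−1) = 60 ≡ 5, so v_3 = 5^{−1} = 9 (mod 11).
  i = 4 (α = 8): (8−9)(8−5)(8−3)(8−4) = (−1)·3·5·4 = −60 ≡ 6, so v_4 = 6^{−1} = 2 (mod 11).
  i = 5 (α = 4): (4−9)(4−5)(4−3)(4−8) = (−5)·(−1)·1·(−4) = −20 ≡ 2, so v_5 = 2^{−1} = 6 (mod 11).
  v = [10, 6, 9, 2, 6].
Step 2: syndromes of r = [1, 7, 2, 8, 3] (all sums mod 11).
  S_0 = Σ v_i r_i = 10·1 + 6·7 + 9·2 + 2·8 + 6·3 = 104 ≡ 5.
  S_1 = Σ v_i α_i r_i = 10·9·1 + 6·5·7 + 9·3·2 + 2·8·8 + 6·4·3 = 554 ≡ 4.
  α_i^2 mod 11 = [4, 3, 9, 9, 5].
  S_2 = Σ v_i α_i^2 r_i = 10·4·1 + 6·3·7 + 9·9·2 + 2·9·8 + 6·5·3 = 562 ≡ 1.
  S = (5, 4, 1) ≠ 0, so r is not a codeword (an error is present).
Step 3: locate the error. For a single error e at position i, S_ℓ = v_i·e·α_i^ℓ, so α_err = S_1/S_0.
  S_0^{−1} = 5^{−1} = 9 (mod 11), so α_err = 4·9 = 36 ≡ 3 = α_3. Error position i = 3.
  Consistency check: S_2/S_1 = 1·3 = 3 ≡ 3 = α_err ✓ (single-error assumption holds).
Step 4: error magnitude e = S_0/v_3 = S_0·∏_{j≠3}(α_3 − α_j) = 5·5 = 25 ≡ 3 (mod 11).
Step 5: correct position 3: c_3 = r_3 − e = 2 − 3 ≡ 10 (mod 11). Hence c = [1, 7, 10, 8, 3].
  Check: interpolating c through the α_i gives m(x) = 9 + 4·x (degree < 2) with m(α_i) = c_i for every i, so c is indeed a codeword.


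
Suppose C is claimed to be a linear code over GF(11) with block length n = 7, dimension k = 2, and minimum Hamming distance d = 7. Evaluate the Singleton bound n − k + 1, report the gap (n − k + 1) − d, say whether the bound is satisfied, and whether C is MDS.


Singleton RHS = n − k + 1 = 6, slack = -1, bound violated (no such code; not MDS).

Singleton bound: d ≤ n − k + 1.
Here n = 7, k = 2, so n − k + 1 = 6.
Given d = 7, check d ≤ 6: NO.
Slack = (n − k + 1) − d = -1.
The slack is negative: d = 7 exceeds n − k + 1 = 6 by 1, so the Singleton bound is violated and no linear [7, 2, 7]_11 code can exist. In particular it is not MDS (MDS requires d = n − k + 1 exactly).
Description: the claimed parameters are [7, 2, 7]_11; such a code would be impossible (violates the Singleton bound).


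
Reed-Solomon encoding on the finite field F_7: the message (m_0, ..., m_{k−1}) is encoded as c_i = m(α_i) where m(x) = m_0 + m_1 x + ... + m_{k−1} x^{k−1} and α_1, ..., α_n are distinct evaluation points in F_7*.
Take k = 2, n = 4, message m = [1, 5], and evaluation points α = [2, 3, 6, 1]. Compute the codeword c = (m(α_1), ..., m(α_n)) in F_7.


c = [4, 2, 3, 6]

Message polynomial: m(x) = 1 + 5·x (mod 7).
For each evaluation point α_i, compute m(α_i) mod 7:
  α_1 = 2: Horner steps 5 → 4, so m(2) = 4.
  α_2 = 3: Horner steps 5 → 2, so m(3) = 2.
  α_3 = 6: Horner steps 5 → 3, so m(6) = 3.
  α_4 = 1: Horner steps 5 → 6, so m(1) = 6.
Codeword c = [4, 2, 3, 6] ∈ F_7^4.


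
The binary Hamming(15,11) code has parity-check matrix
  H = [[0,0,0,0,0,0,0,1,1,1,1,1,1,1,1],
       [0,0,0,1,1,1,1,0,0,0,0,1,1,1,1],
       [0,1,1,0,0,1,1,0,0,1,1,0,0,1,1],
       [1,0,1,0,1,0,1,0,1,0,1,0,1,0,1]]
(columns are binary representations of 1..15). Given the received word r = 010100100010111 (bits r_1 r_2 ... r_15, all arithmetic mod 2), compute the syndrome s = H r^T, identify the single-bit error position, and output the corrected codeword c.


s = (0, 1, 1, 0)^T, error position = 6, corrected codeword c = 010101100010111

Compute s = H r^T mod 2 one row at a time:
  s_1 = 0 + 0 + 0 + 1 + 0 + 1 + 1 + 1 = 4 ≡ 0 (mod 2).
  s_2 = 1 + 0 + 0 + 1 + 0 + 1 + 1 + 1 = 5 ≡ 1 (mod 2).
  s_3 = 1 + 0 + 0 + 1 + 0 + 1 + 1 + 1 = 5 ≡ 1 (mod 2).
  s_4 = 0 + 0 + 0 + 1 + 0 + 1 + 1 + 1 = 4 ≡ 0 (mod 2).
s = (0, 1, 1, 0)^T — this equals column 6 of H (binary 0110), so error is at position 6.
Correct: flip bit 6 of r = 010100100010111 to get c = 010101100010111.


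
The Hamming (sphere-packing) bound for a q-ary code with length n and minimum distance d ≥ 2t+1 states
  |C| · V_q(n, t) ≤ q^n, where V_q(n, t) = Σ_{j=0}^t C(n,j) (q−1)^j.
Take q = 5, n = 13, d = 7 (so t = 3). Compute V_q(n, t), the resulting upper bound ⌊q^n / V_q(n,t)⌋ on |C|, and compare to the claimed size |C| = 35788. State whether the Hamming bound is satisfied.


V_q(n, t) = 19605, q^n = 1220703125, Hamming bound = 62264, |C| = 35788 ≤ bound (satisfied).

Step 1: Compute V_q(n, t) = Σ_{j=0}^3 C(n, j) (q−1)^j.
  j = 0: C(13,0)·(4)^0 = 1·1 = 1.
  j = 1: C(13,1)·(4)^1 = 13·4 = 52.
  j = 2: C(13,2)·(4)^2 = 78·16 = 1248.
  j = 3: C(13,3)·(4)^3 = 286·64 = 18304.
  V_q(n, t) = 1 + 52 + 1248 + 18304 = 19605.
Step 2: q^n = 5^13 = 1220703125.
Step 3: Hamming bound ⌊q^n / V_q(n,t)⌋ = ⌊1220703125/19605⌋ = 62264.
Step 4: Compare |C| = 35788 to 62264: satisfied.
The claimed |C| lies below the Hamming bound.


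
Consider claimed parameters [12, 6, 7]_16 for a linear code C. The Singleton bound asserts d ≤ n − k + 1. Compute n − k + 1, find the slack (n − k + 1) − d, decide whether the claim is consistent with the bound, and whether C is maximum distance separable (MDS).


Singleton RHS = n − k + 1 = 7, slack = 0, bound satisfied, MDS.

Singleton bound: d ≤ n − k + 1.
Here n = 12, k = 6, so n − k + 1 = 7.
Given d = 7, check d ≤ 7: YES.
Slack = (n − k + 1) − d = 0.
The code is MDS (slack = 0).
Description: the claimed parameters are [12, 6, 7]_16; such a code would be MDS (meets Singleton bound).


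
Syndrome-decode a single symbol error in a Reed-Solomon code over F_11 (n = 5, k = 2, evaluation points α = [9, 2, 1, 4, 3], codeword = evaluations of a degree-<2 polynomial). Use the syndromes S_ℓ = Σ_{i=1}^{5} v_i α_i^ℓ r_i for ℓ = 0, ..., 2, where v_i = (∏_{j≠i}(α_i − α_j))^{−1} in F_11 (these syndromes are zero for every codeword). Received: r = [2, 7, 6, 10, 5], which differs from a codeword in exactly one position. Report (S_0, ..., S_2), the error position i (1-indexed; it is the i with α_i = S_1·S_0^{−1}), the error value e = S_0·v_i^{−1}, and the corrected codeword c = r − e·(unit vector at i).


S = (5, 10, 9), error at position 2, error magnitude e = 7, c = [2, 0, 6, 10, 5].

Step 1: column multipliers v_i = (∏_{j≠i}(α_i − α_j))^{−1} mod 11.
  i = 1 (α = 9): (9−2)(9−1)(9−4)(9−3) = 7·8·5·6 = 1680 ≡ 8, so v_1 = 8^{−1} = 7 (mod 11).
  i = 2 (α = 2): (2−9)(2−1)(2−4)(2−3) = (−7)·1·(−2)·(−1) = −14 ≡ 8, so v_2 = 8^{−1} = 7 (mod 11).
  i = 3 (α = 1): (1−9)(1−2)(1−4)(1−3) = (−8)·(−1)·(−3)·(−2) = 48 ≡ 4, so v_3 = 4^{−1} = 3 (mod 11).
  i = 4 (α = 4): (4−9)(4−2)(4−1)(4−3) = (−5)·2·3·1 = −30 ≡ 3, so v_4 = 3^{−1} = 4 (mod 11).
  i = 5 (α = 3): (3−9)(3−2)(3−1)(3−4) = (−6)·1·2·(−1) = 12 ≡ 1, so v_5 = 1^{−1} = 1 (mod 11).
  v = [7, 7, 3, 4, 1].
Step 2: syndromes of r = [2, 7, 6, 10, 5] (all sums mod 11).
  S_0 = Σ v_i r_i = 7·2 + 7·7 + 3·6 + 4·10 + 1·5 = 126 ≡ 5.
  S_1 = Σ v_i α_i r_i = 7·9·2 + 7·2·7 + 3·1·6 + 4·4·10 + 1·3·5 = 417 ≡ 10.
  α_i^2 mod 11 = [4, 4, 1, 5, 9].
  S_2 = Σ v_i α_i^2 r_i = 7·4·2 + 7·4·7 + 3·1·6 + 4·5·10 + 1·9·5 = 515 ≡ 9.
  S = (5, 10, 9) ≠ 0, so r is not a codeword (an error is present).
Step 3: locate the error. For a single error e at position i, S_ℓ = v_i·e·α_i^ℓ, so α_err = S_1/S_0.
  S_0^{−1} = 5^{−1} = 9 (mod 11), so α_err = 10·9 = 90 ≡ 2 = α_2. Error position i = 2.
  Consistency check: S_2/S_1 = 9·10 = 90 ≡ 2 = α_err ✓ (single-error assumption holds).
Step 4: error magnitude e = S_0/v_2 = S_0·∏_{j≠2}(α_2 − α_j) = 5·8 = 40 ≡ 7 (mod 11).
Step 5: correct position 2: c_2 = r_2 − e = 7 − 7 ≡ 0 (mod 11). Hence c = [2, 0, 6, 10, 5].
  Check: interpolating c through the α_i gives m(x) = 1 + 5·x (degree < 2) with m(α_i) = c_i for every i, so c is indeed a codeword.


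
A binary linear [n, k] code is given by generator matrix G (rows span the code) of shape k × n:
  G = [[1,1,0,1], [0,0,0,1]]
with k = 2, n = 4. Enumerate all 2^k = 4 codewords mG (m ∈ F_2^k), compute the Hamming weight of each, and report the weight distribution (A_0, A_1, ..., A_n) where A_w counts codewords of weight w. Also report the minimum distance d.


Weight distribution: A_0 = 1, A_1 = 1, A_2 = 1, A_3 = 1. Minimum distance d = 1.

Enumerate all 2^2 = 4 messages m ∈ F_2^2.
For each, compute codeword c = mG in F_2^4, then tally its weight.
  m = 00 → c = 0000, weight = 0.
  m = 10 → c = 1101, weight = 3.
  m = 01 → c = 0001, weight = 1.
  m = 11 → c = 1100, weight = 2.
Tally weights:
  weight 0: 1 codewords.
  weight 1: 1 codewords.
  weight 2: 1 codewords.
  weight 3: 1 codewords.
Minimum distance d = smallest w > 0 with A_w > 0 = 1.
Sanity: Σ A_w = 4 = 2^2 = 4 ✓.


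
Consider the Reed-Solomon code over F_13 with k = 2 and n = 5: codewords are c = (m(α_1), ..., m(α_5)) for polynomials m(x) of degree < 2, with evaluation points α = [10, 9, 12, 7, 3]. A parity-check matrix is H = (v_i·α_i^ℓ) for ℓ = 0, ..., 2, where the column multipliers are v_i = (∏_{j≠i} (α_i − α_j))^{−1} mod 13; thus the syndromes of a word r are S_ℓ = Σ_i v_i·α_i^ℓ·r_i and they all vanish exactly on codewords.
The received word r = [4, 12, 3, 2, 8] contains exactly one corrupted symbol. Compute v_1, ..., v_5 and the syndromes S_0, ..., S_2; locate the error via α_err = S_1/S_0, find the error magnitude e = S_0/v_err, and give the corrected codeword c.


S = (8, 5, 8), error at position 3, error magnitude e = 2, c = [4, 12, 1, 2, 8].

Step 1: column multipliers v_i = (∏_{j≠i}(α_i − α_j))^{−1} mod 13.
  i = 1 (α = 10): (10−9)(10−12)(10−7)(10−3) = 1·(−2)·3·7 = −42 ≡ 10, so v_1 = 10^{−1} = 4 (mod 13).
  i = 2 (α = 9): (9−10)(9−12)(9−7)(9−3) = (−1)·(−3)·2·6 = 36 ≡ 10, so v_2 = 10^{−1} = 4 (mod 13).
  i = 3 (α = 12): (12−10)(12−9)(12−7)(12−3) = 2·3·5·9 = 270 ≡ 10, so v_3 = 10^{−1} = 4 (mod 13).
  i = 4 (α = 7): (7−10)(7−9)(7−12)(7−3) = (−3)·(−2)·(−5)·4 = −120 ≡ 10, so v_4 = 10^{−1} = 4 (mod 13).
  i = 5 (α = 3): (3−10)(3−9)(3−12)(3−7) = (−7)·(−6)·(−9)·(−4) = 1512 ≡ 4, so v_5 = 4^{−1} = 10 (mod 13).
  v = [4, 4, 4, 4, 10].
Step 2: syndromes of r = [4, 12, 3, 2, 8] (all sums mod 13).
  S_0 = Σ v_i r_i = 4·4 + 4·12 + 4·3 + 4·2 + 10·8 = 164 ≡ 8.
  S_1 = Σ v_i α_i r_i = 4·10·4 + 4·9·12 + 4·12·3 + 4·7·2 + 10·3·8 = 1032 ≡ 5.
  α_i^2 mod 13 = [9, 3, 1, 10, 9].
  S_2 = Σ v_i α_i^2 r_i = 4·9·4 + 4·3·12 + 4·1·3 + 4·10·2 + 10·9·8 = 1100 ≡ 8.
  S = (8, 5, 8) ≠ 0, so r is not a codeword (an error is present).
Step 3: locate the error. For a single error e at position i, S_ℓ = v_i·e·α_i^ℓ, so α_err = S_1/S_0.
  S_0^{−1} = 8^{−1} = 5 (mod 13), so α_err = 5·5 = 25 ≡ 12 = α_3. Error position i = 3.
  Consistency check: S_2/S_1 = 8·8 = 64 ≡ 12 = α_err ✓ (single-error assumption holds).
Step 4: error magnitude e = S_0/v_3 = S_0·∏_{j≠3}(α_3 − α_j) = 8·10 = 80 ≡ 2 (mod 13).
Step 5: correct position 3: c_3 = r_3 − e = 3 − 2 ≡ 1 (mod 13). Hence c = [4, 12, 1, 2, 8].
  Check: interpolating c through the α_i gives m(x) = 6 + 5·x (degree < 2) with m(α_i) = c_i for every i, so c is indeed a codeword.


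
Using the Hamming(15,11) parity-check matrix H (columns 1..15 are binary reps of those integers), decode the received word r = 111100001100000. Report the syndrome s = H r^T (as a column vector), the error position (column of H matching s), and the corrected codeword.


s = (0, 1, 1, 1)^T, error position = 7, corrected codeword c = 111100101100000

Compute s = H r^T mod 2 one row at a time:
  s_1 = 0 + 1 + 1 + 0 + 0 + 0 + 0 + 0 = 2 ≡ 0 (mod 2).
  s_2 = 1 + 0 + 0 + 0 + 0 + 0 + 0 + 0 = 1 ≡ 1 (mod 2).
  s_3 = 1 + 1 + 0 + 0 + 1 + 0 + 0 + 0 = 3 ≡ 1 (mod 2).
  s_4 = 1 + 1 + 0 + 0 + 1 + 0 + 0 + 0 = 3 ≡ 1 (mod 2).
s = (0, 1, 1, 1)^T — this equals column 7 of H (binary 0111), so error is at position 7.
Correct: flip bit 7 of r = 111100001100000 to get c = 111100101100000.


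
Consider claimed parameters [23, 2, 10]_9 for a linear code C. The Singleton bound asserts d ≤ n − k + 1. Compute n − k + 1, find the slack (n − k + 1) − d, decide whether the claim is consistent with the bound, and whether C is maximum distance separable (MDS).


Singleton RHS = n − k + 1 = 22, slack = 12, bound satisfied, not MDS.

Singleton bound: d ≤ n − k + 1.
Here n = 23, k = 2, so n − k + 1 = 22.
Given d = 10, check d ≤ 22: YES.
Slack = (n − k + 1) − d = 12.
The code is NOT MDS (slack = 12 > 0).
Description: the claimed parameters are [23, 2, 10]_9; such a code would be non-MDS.


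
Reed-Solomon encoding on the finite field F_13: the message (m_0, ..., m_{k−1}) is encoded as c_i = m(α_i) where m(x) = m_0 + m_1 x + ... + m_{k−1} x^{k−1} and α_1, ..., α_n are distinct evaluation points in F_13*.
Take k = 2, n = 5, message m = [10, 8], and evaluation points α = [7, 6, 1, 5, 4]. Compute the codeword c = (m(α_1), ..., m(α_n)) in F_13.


c = [1, 6, 5, 11, 3]

Message polynomial: m(x) = 10 + 8·x (mod 13).
For each evaluation point α_i, compute m(α_i) mod 13:
  α_1 = 7: Horner steps 8 → 1, so m(7) = 1.
  α_2 = 6: Horner steps 8 → 6, so m(6) = 6.
  α_3 = 1: Horner steps 8 → 5, so m(1) = 5.
  α_4 = 5: Horner steps 8 → 11, so m(5) = 11.
  α_5 = 4: Horner steps 8 → 3, so m(4) = 3.
Codeword c = [1, 6, 5, 11, 3] ∈ F_13^5.


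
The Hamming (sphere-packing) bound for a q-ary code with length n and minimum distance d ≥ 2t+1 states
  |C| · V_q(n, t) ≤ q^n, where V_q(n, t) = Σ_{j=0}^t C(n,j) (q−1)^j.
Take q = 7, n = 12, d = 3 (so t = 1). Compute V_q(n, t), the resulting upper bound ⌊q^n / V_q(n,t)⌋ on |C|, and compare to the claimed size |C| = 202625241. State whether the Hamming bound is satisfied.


V_q(n, t) = 73, q^n = 13841287201, Hamming bound = 189606673, |C| = 202625241 > bound (violated).

Step 1: Compute V_q(n, t) = Σ_{j=0}^1 C(n, j) (q−1)^j.
  j = 0: C(12,0)·(6)^0 = 1·1 = 1.
  j = 1: C(12,1)·(6)^1 = 12·6 = 72.
  V_q(n, t) = 1 + 72 = 73.
Step 2: q^n = 7^12 = 13841287201.
Step 3: Hamming bound ⌊q^n / V_q(n,t)⌋ = ⌊13841287201/73⌋ = 189606673.
Step 4: Compare |C| = 202625241 to 189606673: violated.
The claimed |C| lies above the Hamming bound, so no 7-ary code of length 12 with d ≥ 3 can have 202625241 codewords.


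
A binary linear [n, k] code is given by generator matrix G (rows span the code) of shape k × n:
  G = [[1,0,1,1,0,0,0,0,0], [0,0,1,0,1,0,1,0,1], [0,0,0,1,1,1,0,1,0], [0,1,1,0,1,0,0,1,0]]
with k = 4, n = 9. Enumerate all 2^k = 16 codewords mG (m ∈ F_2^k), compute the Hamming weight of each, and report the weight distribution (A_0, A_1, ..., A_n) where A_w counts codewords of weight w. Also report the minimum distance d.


Weight distribution: A_0 = 1, A_3 = 2, A_4 = 5, A_5 = 4, A_6 = 2, A_7 = 2. Minimum distance d = 3.

Enumerate all 2^4 = 16 messages m ∈ F_2^4.
For each, compute codeword c = mG in F_2^9, then tally its weight.
  m = 0000 → c = 000000000, weight = 0.
  m = 1000 → c = 101100000, weight = 3.
  m = 0100 → c = 001010101, weight = 4.
  m = 1100 → c = 100110101, weight = 5.
  m = 0010 → c = 000111010, weight = 4.
  m = 1010 → c = 101011010, weight = 5.
  m = 0110 → c = 001101111, weight = 6.
  m = 1110 → c = 100001111, weight = 5.
  m = 0001 → c = 011010010, weight = 4.
  m = 1001 → c = 110110010, weight = 5.
  m = 0101 → c = 010000111, weight = 4.
  m = 1101 → c = 111100111, weight = 7.
  m = 0011 → c = 011101000, weight = 4.
  m = 1011 → c = 110001000, weight = 3.
  m = 0111 → c = 010111101, weight = 6.
  m = 1111 → c = 111011101, weight = 7.
Tally weights:
  weight 0: 1 codewords.
  weight 3: 2 codewords.
  weight 4: 5 codewords.
  weight 5: 4 codewords.
  weight 6: 2 codewords.
  weight 7: 2 codewords.
Minimum distance d = smallest w > 0 with A_w > 0 = 3.
Sanity: Σ A_w = 16 = 2^4 = 16 ✓.


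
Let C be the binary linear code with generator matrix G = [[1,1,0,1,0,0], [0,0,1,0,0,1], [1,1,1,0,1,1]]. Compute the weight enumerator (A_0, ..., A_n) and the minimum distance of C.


Weight distribution: A_0 = 1, A_2 = 2, A_3 = 2, A_4 = 1, A_5 = 2. Minimum distance d = 2.

Enumerate all 2^3 = 8 messages m ∈ F_2^3.
For each, compute codeword c = mG in F_2^6, then tally its weight.
  m = 000 → c = 000000, weight = 0.
  m = 100 → c = 110100, weight = 3.
  m = 010 → c = 001001, weight = 2.
  m = 110 → c = 111101, weight = 5.
  m = 001 → c = 111011, weight = 5.
  m = 101 → c = 001111, weight = 4.
  m = 011 → c = 110010, weight = 3.
  m = 111 → c = 000110, weight = 2.
Tally weights:
  weight 0: 1 codewords.
  weight 2: 2 codewords.
  weight 3: 2 codewords.
  weight 4: 1 codewords.
  weight 5: 2 codewords.
Minimum distance d = smallest w > 0 with A_w > 0 = 2.
Sanity: Σ A_w = 8 = 2^3 = 8 ✓.


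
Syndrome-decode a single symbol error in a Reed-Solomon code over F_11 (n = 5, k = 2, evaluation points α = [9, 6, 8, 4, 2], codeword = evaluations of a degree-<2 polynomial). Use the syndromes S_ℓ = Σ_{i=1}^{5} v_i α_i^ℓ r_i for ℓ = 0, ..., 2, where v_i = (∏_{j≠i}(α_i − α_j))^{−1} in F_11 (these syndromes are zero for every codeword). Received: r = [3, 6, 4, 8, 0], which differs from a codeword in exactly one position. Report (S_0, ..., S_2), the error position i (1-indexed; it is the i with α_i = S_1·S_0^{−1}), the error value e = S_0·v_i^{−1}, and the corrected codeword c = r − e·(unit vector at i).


S = (2, 4, 8), error at position 5, error magnitude e = 1, c = [3, 6, 4, 8, 10].

Step 1: column multipliers v_i = (∏_{j≠i}(α_i − α_j))^{−1} mod 11.
  i = 1 (α = 9): (9−6)(9−8)(9−4)(9−2) = 3·1·5·7 = 105 ≡ 6, so v_1 = 6^{−1} = 2 (mod 11).
  i = 2 (α = 6): (6−9)(6−8)(6−4)(6−2) = (−3)·(−2)·2·4 = 48 ≡ 4, so v_2 = 4^{−1} = 3 (mod 11).
  i = 3 (α = 8): (8−9)(8−6)(8−4)(8−2) = (−1)·2·4·6 = −48 ≡ 7, so v_3 = 7^{−1} = 8 (mod 11).
  i = 4 (α = 4): (4−9)(4−6)(4−8)(4−2) = (−5)·(−2)·(−4)·2 = −80 ≡ 8, so v_4 = 8^{−1} = 7 (mod 11).
  i = 5 (α = 2): (2−9)(2−6)(2−8)(2−4) = (−7)·(−4)·(−6)·(−2) = 336 ≡ 6, so v_5 = 6^{−1} = 2 (mod 11).
  v = [2, 3, 8, 7, 2].
Step 2: syndromes of r = [3, 6, 4, 8, 0] (all sums mod 11).
  S_0 = Σ v_i r_i = 2·3 + 3·6 + 8·4 + 7·8 + 2·0 = 112 ≡ 2.
  S_1 = Σ v_i α_i r_i = 2·9·3 + 3·6·6 + 8·8·4 + 7·4·8 + 2·2·0 = 642 ≡ 4.
  α_i^2 mod 11 = [4, 3, 9, 5, 4].
  S_2 = Σ v_i α_i^2 r_i = 2·4·3 + 3·3·6 + 8·9·4 + 7·5·8 + 2·4·0 = 646 ≡ 8.
  S = (2, 4, 8) ≠ 0, so r is not a codeword (an error is present).
Step 3: locate the error. For a single error e at position i, S_ℓ = v_i·e·α_i^ℓ, so α_err = S_1/S_0.
  S_0^{−1} = 2^{−1} = 6 (mod 11), so α_err = 4·6 = 24 ≡ 2 = α_5. Error position i = 5.
  Consistency check: S_2/S_1 = 8·3 = 24 ≡ 2 = α_err ✓ (single-error assumption holds).
Step 4: error magnitude e = S_0/v_5 = S_0·∏_{j≠5}(α_5 − α_j) = 2·6 = 12 ≡ 1 (mod 11).
Step 5: correct position 5: c_5 = r_5 − e = 0 − 1 ≡ 10 (mod 11). Hence c = [3, 6, 4, 8, 10].
  Check: interpolating c through the α_i gives m(x) = 1 + 10·x (degree < 2) with m(α_i) = c_i for every i, so c is indeed a codeword.


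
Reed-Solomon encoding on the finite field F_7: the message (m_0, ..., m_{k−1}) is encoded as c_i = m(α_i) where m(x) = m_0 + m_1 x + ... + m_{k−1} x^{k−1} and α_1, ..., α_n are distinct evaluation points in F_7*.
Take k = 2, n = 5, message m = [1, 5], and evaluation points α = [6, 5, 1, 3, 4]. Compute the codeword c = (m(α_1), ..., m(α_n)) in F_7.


c = [3, 5, 6, 2, 0]

Message polynomial: m(x) = 1 + 5·x (mod 7).
For each evaluation point α_i, compute m(α_i) mod 7:
  α_1 = 6: Horner steps 5 → 3, so m(6) = 3.
  α_2 = 5: Horner steps 5 → 5, so m(5) = 5.
  α_3 = 1: Horner steps 5 → 6, so m(1) = 6.
  α_4 = 3: Horner steps 5 → 2, so m(3) = 2.
  α_5 = 4: Horner steps 5 → 0, so m(4) = 0.
Codeword c = [3, 5, 6, 2, 0] ∈ F_7^5.


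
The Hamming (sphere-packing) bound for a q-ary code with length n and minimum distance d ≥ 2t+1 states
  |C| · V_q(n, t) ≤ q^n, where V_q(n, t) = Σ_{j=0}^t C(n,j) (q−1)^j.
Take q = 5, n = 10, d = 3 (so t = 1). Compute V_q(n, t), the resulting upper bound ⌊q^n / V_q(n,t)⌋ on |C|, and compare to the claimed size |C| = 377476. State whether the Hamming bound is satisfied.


V_q(n, t) = 41, q^n = 9765625, Hamming bound = 238185, |C| = 377476 > bound (violated).

Step 1: Compute V_q(n, t) = Σ_{j=0}^1 C(n, j) (q−1)^j.
  j = 0: C(10,0)·(4)^0 = 1·1 = 1.
  j = 1: C(10,1)·(4)^1 = 10·4 = 40.
  V_q(n, t) = 1 + 40 = 41.
Step 2: q^n = 5^10 = 9765625.
Step 3: Hamming bound ⌊q^n / V_q(n,t)⌋ = ⌊9765625/41⌋ = 238185.
Step 4: Compare |C| = 377476 to 238185: violated.
The claimed |C| lies above the Hamming bound, so no 5-ary code of length 10 with d ≥ 3 can have 377476 codewords.


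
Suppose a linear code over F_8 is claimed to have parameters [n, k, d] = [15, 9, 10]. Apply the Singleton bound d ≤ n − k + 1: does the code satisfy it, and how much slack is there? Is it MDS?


Singleton RHS = n − k + 1 = 7, slack = -3, bound violated (no such code; not MDS).

Singleton bound: d ≤ n − k + 1.
Here n = 15, k = 9, so n − k + 1 = 7.
Given d = 10, check d ≤ 7: NO.
Slack = (n − k + 1) − d = -3.
The slack is negative: d = 10 exceeds n − k + 1 = 7 by 3, so the Singleton bound is violated and no linear [15, 9, 10]_8 code can exist. In particular it is not MDS (MDS requires d = n − k + 1 exactly).
Description: the claimed parameters are [15, 9, 10]_8; such a code would be impossible (violates the Singleton bound).


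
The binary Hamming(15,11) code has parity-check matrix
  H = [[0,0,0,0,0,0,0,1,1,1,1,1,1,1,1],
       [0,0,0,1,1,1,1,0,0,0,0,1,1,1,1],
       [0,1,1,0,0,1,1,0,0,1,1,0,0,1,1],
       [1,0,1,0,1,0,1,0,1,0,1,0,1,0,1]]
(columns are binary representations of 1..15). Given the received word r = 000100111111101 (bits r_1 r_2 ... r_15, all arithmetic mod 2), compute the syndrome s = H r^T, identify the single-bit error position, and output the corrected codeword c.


s = (1, 1, 0, 1)^T, error position = 13, corrected codeword c = 000100111111001

Compute s = H r^T mod 2 one row at a time:
  s_1 = 1 + 1 + 1 + 1 + 1 + 1 + 0 + 1 = 7 ≡ 1 (mod 2).
  s_2 = 1 + 0 + 0 + 1 + 1 + 1 + 0 + 1 = 5 ≡ 1 (mod 2).
  s_3 = 0 + 0 + 0 + 1 + 1 + 1 + 0 + 1 = 4 ≡ 0 (mod 2).
  s_4 = 0 + 0 + 0 + 1 + 1 + 1 + 1 + 1 = 5 ≡ 1 (mod 2).
s = (1, 1, 0, 1)^T — this equals column 13 of H (binary 1101), so error is at position 13.
Correct: flip bit 13 of r = 000100111111101 to get c = 000100111111001.


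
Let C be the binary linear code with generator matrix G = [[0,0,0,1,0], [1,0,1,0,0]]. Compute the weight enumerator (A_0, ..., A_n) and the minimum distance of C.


Weight distribution: A_0 = 1, A_1 = 1, A_2 = 1, A_3 = 1. Minimum distance d = 1.

Enumerate all 2^2 = 4 messages m ∈ F_2^2.
For each, compute codeword c = mG in F_2^5, then tally its weight.
  m = 00 → c = 00000, weight = 0.
  m = 10 → c = 00010, weight = 1.
  m = 01 → c = 10100, weight = 2.
  m = 11 → c = 10110, weight = 3.
Tally weights:
  weight 0: 1 codewords.
  weight 1: 1 codewords.
  weight 2: 1 codewords.
  weight 3: 1 codewords.
Minimum distance d = smallest w > 0 with A_w > 0 = 1.
Sanity: Σ A_w = 4 = 2^2 = 4 ✓.


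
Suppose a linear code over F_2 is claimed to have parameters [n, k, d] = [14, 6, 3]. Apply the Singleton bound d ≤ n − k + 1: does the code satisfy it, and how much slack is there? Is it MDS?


Singleton RHS = n − k + 1 = 9, slack = 6, bound satisfied, not MDS.

Singleton bound: d ≤ n − k + 1.
Here n = 14, k = 6, so n − k + 1 = 9.
Given d = 3, check d ≤ 9: YES.
Slack = (n − k + 1) − d = 6.
The code is NOT MDS (slack = 6 > 0).
Description: the claimed parameters are [14, 6, 3]_2; such a code would be non-MDS.


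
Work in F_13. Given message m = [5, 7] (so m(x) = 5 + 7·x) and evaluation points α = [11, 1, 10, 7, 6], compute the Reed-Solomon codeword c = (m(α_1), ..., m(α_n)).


c = [4, 12, 10, 2, 8]

Message polynomial: m(x) = 5 + 7·x (mod 13).
For each evaluation point α_i, compute m(α_i) mod 13:
  α_1 = 11: Horner steps 7 → 4, so m(11) = 4.
  α_2 = 1: Horner steps 7 → 12, so m(1) = 12.
  α_3 = 10: Horner steps 7 → 10, so m(10) = 10.
  α_4 = 7: Horner steps 7 → 2, so m(7) = 2.
  α_5 = 6: Horner steps 7 → 8, so m(6) = 8.
Codeword c = [4, 12, 10, 2, 8] ∈ F_13^5.


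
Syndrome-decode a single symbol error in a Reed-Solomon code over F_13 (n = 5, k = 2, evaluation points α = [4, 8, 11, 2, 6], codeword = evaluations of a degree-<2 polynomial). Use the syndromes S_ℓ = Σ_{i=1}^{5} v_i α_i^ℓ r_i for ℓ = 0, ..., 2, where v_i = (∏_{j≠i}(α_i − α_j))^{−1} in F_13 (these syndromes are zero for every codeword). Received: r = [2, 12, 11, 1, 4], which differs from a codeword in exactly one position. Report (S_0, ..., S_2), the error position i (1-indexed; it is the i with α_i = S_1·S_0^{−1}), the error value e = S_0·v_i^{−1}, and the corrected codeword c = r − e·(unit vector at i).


S = (9, 10, 1), error at position 1, error magnitude e = 6, c = [9, 12, 11, 1, 4].

Step 1: column multipliers v_i = (∏_{j≠i}(α_i − α_j))^{−1} mod 13.
  i = 1 (α = 4): (4−8)(4−11)(4−2)(4−6) = (−4)·(−7)·2·(−2) = −112 ≡ 5, so v_1 = 5^{−1} = 8 (mod 13).
  i = 2 (α = 8): (8−4)(8−11)(8−2)(8−6) = 4·(−3)·6·2 = −144 ≡ 12, so v_2 = 12^{−1} = 12 (mod 13).
  i = 3 (α = 11): (11−4)(11−8)(11−2)(11−6) = 7·3·9·5 = 945 ≡ 9, so v_3 = 9^{−1} = 3 (mod 13).
  i = 4 (α = 2): (2−4)(2−8)(2−11)(2−6) = (−2)·(−6)·(−9)·(−4) = 432 ≡ 3, so v_4 = 3^{−1} = 9 (mod 13).
  i = 5 (α = 6): (6−4)(6−8)(6−11)(6−2) = 2·(−2)·(−5)·4 = 80 ≡ 2, so v_5 = 2^{−1} = 7 (mod 13).
  v = [8, 12, 3, 9, 7].
Step 2: syndromes of r = [2, 12, 11, 1, 4] (all sums mod 13).
  S_0 = Σ v_i r_i = 8·2 + 12·12 + 3·11 + 9·1 + 7·4 = 230 ≡ 9.
  S_1 = Σ v_i α_i r_i = 8·4·2 + 12·8·12 + 3·11·11 + 9·2·1 + 7·6·4 = 1765 ≡ 10.
  α_i^2 mod 13 = [3, 12, 4, 4, 10].
  S_2 = Σ v_i α_i^2 r_i = 8·3·2 + 12·12·12 + 3·4·11 + 9·4·1 + 7·10·4 = 2224 ≡ 1.
  S = (9, 10, 1) ≠ 0, so r is not a codeword (an error is present).
Step 3: locate the error. For a single error e at position i, S_ℓ = v_i·e·α_i^ℓ, so α_err = S_1/S_0.
  S_0^{−1} = 9^{−1} = 3 (mod 13), so α_err = 10·3 = 30 ≡ 4 = α_1. Error position i = 1.
  Consistency check: S_2/S_1 = 1·4 = 4 ≡ 4 = α_err ✓ (single-error assumption holds).
Step 4: error magnitude e = S_0/v_1 = S_0·∏_{j≠1}(α_1 − α_j) = 9·5 = 45 ≡ 6 (mod 13).
Step 5: correct position 1: c_1 = r_1 − e = 2 − 6 ≡ 9 (mod 13). Hence c = [9, 12, 11, 1, 4].
  Check: interpolating c through the α_i gives m(x) = 6 + 4·x (degree < 2) with m(α_i) = c_i for every i, so c is indeed a codeword.


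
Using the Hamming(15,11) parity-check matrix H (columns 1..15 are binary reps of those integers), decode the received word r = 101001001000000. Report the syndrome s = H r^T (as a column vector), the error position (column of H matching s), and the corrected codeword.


s = (1, 1, 0, 1)^T, error position = 13, corrected codeword c = 101001001000100

Compute s = H r^T mod 2 one row at a time:
  s_1 = 0 + 1 + 0 + 0 + 0 + 0 + 0 + 0 = 1 ≡ 1 (mod 2).
  s_2 = 0 + 0 + 1 + 0 + 0 + 0 + 0 + 0 = 1 ≡ 1 (mod 2).
  s_3 = 0 + 1 + 1 + 0 + 0 + 0 + 0 + 0 = 2 ≡ 0 (mod 2).
  s_4 = 1 + 1 + 0 + 0 + 1 + 0 + 0 + 0 = 3 ≡ 1 (mod 2).
s = (1, 1, 0, 1)^T — this equals column 13 of H (binary 1101), so error is at position 13.
Correct: flip bit 13 of r = 101001001000000 to get c = 101001001000100.


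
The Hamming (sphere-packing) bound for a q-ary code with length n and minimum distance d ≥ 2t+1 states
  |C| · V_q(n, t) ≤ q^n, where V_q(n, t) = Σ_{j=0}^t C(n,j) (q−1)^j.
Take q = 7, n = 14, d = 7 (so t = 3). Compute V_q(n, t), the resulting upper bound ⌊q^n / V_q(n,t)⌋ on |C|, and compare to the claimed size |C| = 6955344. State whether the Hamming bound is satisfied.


V_q(n, t) = 81985, q^n = 678223072849, Hamming bound = 8272526, |C| = 6955344 ≤ bound (satisfied).

Step 1: Compute V_q(n, t) = Σ_{j=0}^3 C(n, j) (q−1)^j.
  j = 0: C(14,0)·(6)^0 = 1·1 = 1.
  j = 1: C(14,1)·(6)^1 = 14·6 = 84.
  j = 2: C(14,2)·(6)^2 = 91·36 = 3276.
  j = 3: C(14,3)·(6)^3 = 364·216 = 78624.
  V_q(n, t) = 1 + 84 + 3276 + 78624 = 81985.
Step 2: q^n = 7^14 = 678223072849.
Step 3: Hamming bound ⌊q^n / V_q(n,t)⌋ = ⌊678223072849/81985⌋ = 8272526.
Step 4: Compare |C| = 6955344 to 8272526: satisfied.
The claimed |C| lies below the Hamming bound.


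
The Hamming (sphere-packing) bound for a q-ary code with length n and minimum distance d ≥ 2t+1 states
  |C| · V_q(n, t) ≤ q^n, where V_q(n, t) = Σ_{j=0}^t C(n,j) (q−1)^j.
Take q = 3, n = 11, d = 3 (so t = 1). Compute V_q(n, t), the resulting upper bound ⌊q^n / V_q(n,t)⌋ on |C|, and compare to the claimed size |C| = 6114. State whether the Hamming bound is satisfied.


V_q(n, t) = 23, q^n = 177147, Hamming bound = 7702, |C| = 6114 ≤ bound (satisfied).

Step 1: Compute V_q(n, t) = Σ_{j=0}^1 C(n, j) (q−1)^j.
  j = 0: C(11,0)·(2)^0 = 1·1 = 1.
  j = 1: C(11,1)·(2)^1 = 11·2 = 22.
  V_q(n, t) = 1 + 22 = 23.
Step 2: q^n = 3^11 = 177147.
Step 3: Hamming bound ⌊q^n / V_q(n,t)⌋ = ⌊177147/23⌋ = 7702.
Step 4: Compare |C| = 6114 to 7702: satisfied.
The claimed |C| lies below the Hamming bound.


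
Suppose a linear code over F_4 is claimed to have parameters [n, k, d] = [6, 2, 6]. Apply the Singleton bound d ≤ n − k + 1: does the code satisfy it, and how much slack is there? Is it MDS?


Singleton RHS = n − k + 1 = 5, slack = -1, bound violated (no such code; not MDS).

Singleton bound: d ≤ n − k + 1.
Here n = 6, k = 2, so n − k + 1 = 5.
Given d = 6, check d ≤ 5: NO.
Slack = (n − k + 1) − d = -1.
The slack is negative: d = 6 exceeds n − k + 1 = 5 by 1, so the Singleton bound is violated and no linear [6, 2, 6]_4 code can exist. In particular it is not MDS (MDS requires d = n − k + 1 exactly).
Description: the claimed parameters are [6, 2, 6]_4; such a code would be impossible (violates the Singleton bound).


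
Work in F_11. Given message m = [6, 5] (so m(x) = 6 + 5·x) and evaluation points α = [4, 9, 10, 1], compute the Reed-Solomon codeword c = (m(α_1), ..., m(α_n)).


c = [4, 7, 1, 0]

Message polynomial: m(x) = 6 + 5·x (mod 11).
For each evaluation point α_i, compute m(α_i) mod 11:
  α_1 = 4: Horner steps 5 → 4, so m(4) = 4.
  α_2 = 9: Horner steps 5 → 7, so m(9) = 7.
  α_3 = 10: Horner steps 5 → 1, so m(10) = 1.
  α_4 = 1: Horner steps 5 → 0, so m(1) = 0.
Codeword c = [4, 7, 1, 0] ∈ F_11^4.


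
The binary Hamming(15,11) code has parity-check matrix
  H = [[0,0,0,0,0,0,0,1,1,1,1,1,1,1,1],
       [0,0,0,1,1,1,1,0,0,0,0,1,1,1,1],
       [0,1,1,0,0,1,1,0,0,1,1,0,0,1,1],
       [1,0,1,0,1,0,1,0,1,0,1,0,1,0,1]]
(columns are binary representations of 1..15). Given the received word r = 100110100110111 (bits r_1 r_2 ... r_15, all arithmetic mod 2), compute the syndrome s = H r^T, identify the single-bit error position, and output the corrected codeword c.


s = (1, 0, 1, 0)^T, error position = 10, corrected codeword c = 100110100010111

Compute s = H r^T mod 2 one row at a time:
  s_1 = 0 + 0 + 1 + 1 + 0 + 1 + 1 + 1 = 5 ≡ 1 (mod 2).
  s_2 = 1 + 1 + 0 + 1 + 0 + 1 + 1 + 1 = 6 ≡ 0 (mod 2).
  s_3 = 0 + 0 + 0 + 1 + 1 + 1 + 1 + 1 = 5 ≡ 1 (mod 2).
  s_4 = 1 + 0 + 1 + 1 + 0 + 1 + 1 + 1 = 6 ≡ 0 (mod 2).
s = (1, 0, 1, 0)^T — this equals column 10 of H (binary 1010), so error is at position 10.
Correct: flip bit 10 of r = 100110100110111 to get c = 100110100010111.


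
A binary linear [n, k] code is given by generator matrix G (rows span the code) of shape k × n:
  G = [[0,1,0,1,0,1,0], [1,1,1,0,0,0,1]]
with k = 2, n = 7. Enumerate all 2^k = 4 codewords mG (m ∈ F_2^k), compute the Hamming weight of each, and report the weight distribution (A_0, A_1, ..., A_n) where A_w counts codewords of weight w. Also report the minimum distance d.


Weight distribution: A_0 = 1, A_3 = 1, A_4 = 1, A_5 = 1. Minimum distance d = 3.

Enumerate all 2^2 = 4 messages m ∈ F_2^2.
For each, compute codeword c = mG in F_2^7, then tally its weight.
  m = 00 → c = 0000000, weight = 0.
  m = 10 → c = 0101010, weight = 3.
  m = 01 → c = 1110001, weight = 4.
  m = 11 → c = 1011011, weight = 5.
Tally weights:
  weight 0: 1 codewords.
  weight 3: 1 codewords.
  weight 4: 1 codewords.
  weight 5: 1 codewords.
Minimum distance d = smallest w > 0 with A_w > 0 = 3.
Sanity: Σ A_w = 4 = 2^2 = 4 ✓.


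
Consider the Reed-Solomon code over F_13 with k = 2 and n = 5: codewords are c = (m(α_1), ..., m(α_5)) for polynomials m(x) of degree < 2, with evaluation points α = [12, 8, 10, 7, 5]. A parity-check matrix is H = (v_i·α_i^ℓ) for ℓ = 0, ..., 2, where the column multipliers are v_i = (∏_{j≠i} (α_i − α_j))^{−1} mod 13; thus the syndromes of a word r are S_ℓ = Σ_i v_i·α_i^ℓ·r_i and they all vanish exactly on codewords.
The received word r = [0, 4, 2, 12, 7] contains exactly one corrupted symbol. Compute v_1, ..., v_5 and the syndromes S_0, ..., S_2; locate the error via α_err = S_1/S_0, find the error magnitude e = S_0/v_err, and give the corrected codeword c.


S = (8, 4, 2), error at position 4, error magnitude e = 7, c = [0, 4, 2, 5, 7].

Step 1: column multipliers v_i = (∏_{j≠i}(α_i − α_j))^{−1} mod 13.
  i = 1 (α = 12): (12−8)(12−10)(12−7)(12−5) = 4·2·5·7 = 280 ≡ 7, so v_1 = 7^{−1} = 2 (mod 13).
  i = 2 (α = 8): (8−12)(8−10)(8−7)(8−5) = (−4)·(−2)·1·3 = 24 ≡ 11, so v_2 = 11^{−1} = 6 (mod 13).
  i = 3 (α = 10): (10−12)(10−8)(10−7)(10−5) = (−2)·2·3·5 = −60 ≡ 5, so v_3 = 5^{−1} = 8 (mod 13).
  i = 4 (α = 7): (7−12)(7−8)(7−10)(7−5) = (−5)·(−1)·(−3)·2 = −30 ≡ 9, so v_4 = 9^{−1} = 3 (mod 13).
  i = 5 (α = 5): (5−12)(5−8)(5−10)(5−7) = (−7)·(−3)·(−5)·(−2) = 210 ≡ 2, so v_5 = 2^{−1} = 7 (mod 13).
  v = [2, 6, 8, 3, 7].
Step 2: syndromes of r = [0, 4, 2, 12, 7] (all sums mod 13).
  S_0 = Σ v_i r_i = 2·0 + 6·4 + 8·2 + 3·12 + 7·7 = 125 ≡ 8.
  S_1 = Σ v_i α_i r_i = 2·12·0 + 6·8·4 + 8·10·2 + 3·7·12 + 7·5·7 = 849 ≡ 4.
  α_i^2 mod 13 = [1, 12, 9, 10, 12].
  S_2 = Σ v_i α_i^2 r_i = 2·1·0 + 6·12·4 + 8·9·2 + 3·10·12 + 7·12·7 = 1380 ≡ 2.
  S = (8, 4, 2) ≠ 0, so r is not a codeword (an error is present).
Step 3: locate the error. For a single error e at position i, S_ℓ = v_i·e·α_i^ℓ, so α_err = S_1/S_0.
  S_0^{−1} = 8^{−1} = 5 (mod 13), so α_err = 4·5 = 20 ≡ 7 = α_4. Error position i = 4.
  Consistency check: S_2/S_1 = 2·10 = 20 ≡ 7 = α_err ✓ (single-error assumption holds).
Step 4: error magnitude e = S_0/v_4 = S_0·∏_{j≠4}(α_4 − α_j) = 8·9 = 72 ≡ 7 (mod 13).
Step 5: correct position 4: c_4 = r_4 − e = 12 − 7 ≡ 5 (mod 13). Hence c = [0, 4, 2, 5, 7].
  Check: interpolating c through the α_i gives m(x) = 12 + 12·x (degree < 2) with m(α_i) = c_i for every i, so c is indeed a codeword.


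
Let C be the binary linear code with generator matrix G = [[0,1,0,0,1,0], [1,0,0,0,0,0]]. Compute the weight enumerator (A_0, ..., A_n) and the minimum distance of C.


Weight distribution: A_0 = 1, A_1 = 1, A_2 = 1, A_3 = 1. Minimum distance d = 1.

Enumerate all 2^2 = 4 messages m ∈ F_2^2.
For each, compute codeword c = mG in F_2^6, then tally its weight.
  m = 00 → c = 000000, weight = 0.
  m = 10 → c = 010010, weight = 2.
  m = 01 → c = 100000, weight = 1.
  m = 11 → c = 110010, weight = 3.
Tally weights:
  weight 0: 1 codewords.
  weight 1: 1 codewords.
  weight 2: 1 codewords.
  weight 3: 1 codewords.
Minimum distance d = smallest w > 0 with A_w > 0 = 1.
Sanity: Σ A_w = 4 = 2^2 = 4 ✓.


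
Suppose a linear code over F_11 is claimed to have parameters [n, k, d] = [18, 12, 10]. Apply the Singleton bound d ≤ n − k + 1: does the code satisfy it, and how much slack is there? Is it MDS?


Singleton RHS = n − k + 1 = 7, slack = -3, bound violated (no such code; not MDS).

Singleton bound: d ≤ n − k + 1.
Here n = 18, k = 12, so n − k + 1 = 7.
Given d = 10, check d ≤ 7: NO.
Slack = (n − k + 1) − d = -3.
The slack is negative: d = 10 exceeds n − k + 1 = 7 by 3, so the Singleton bound is violated and no linear [18, 12, 10]_11 code can exist. In particular it is not MDS (MDS requires d = n − k + 1 exactly).
Description: the claimed parameters are [18, 12, 10]_11; such a code would be impossible (violates the Singleton bound).
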